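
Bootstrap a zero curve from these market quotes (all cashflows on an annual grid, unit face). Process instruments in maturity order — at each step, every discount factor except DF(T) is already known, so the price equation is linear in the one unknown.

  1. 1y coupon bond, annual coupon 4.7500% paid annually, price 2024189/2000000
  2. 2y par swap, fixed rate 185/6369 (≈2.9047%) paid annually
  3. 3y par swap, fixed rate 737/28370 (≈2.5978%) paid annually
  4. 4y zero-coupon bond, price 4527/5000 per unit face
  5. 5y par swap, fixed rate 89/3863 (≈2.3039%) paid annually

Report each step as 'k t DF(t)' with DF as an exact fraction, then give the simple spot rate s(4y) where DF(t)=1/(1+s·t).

1 1 4831/5000
2 2 1889/2000
3 3 9263/10000
4 4 4527/5000
5 5 2233/2500
s(4y) = (1/(4527/5000) − 1)/(4) = 473/18108 ≈ 2.6121%

step 1 [1y] bond c/1=19/400: DF=(2024189/2000000 − 19/400·(0))/(1+19/400) = 4831/5000 ≈ 0.966200
step 2 [2y] swap r/1=185/6369: DF=(1 − 185/6369·(0.966200))/(1+185/6369) = 1889/2000 ≈ 0.944500
step 3 [3y] swap r/1=737/28370: DF=(1 − 737/28370·(0.966200+0.944500))/(1+737/28370) = 9263/10000 ≈ 0.926300
step 4 [4y] zero: DF = P = 4527/5000 ≈ 0.905400
step 5 [5y] swap r/1=89/3863: DF=(1 − 89/3863·(0.966200+0.944500+0.926300+0.905400))/(1+89/3863) = 2233/2500 ≈ 0.893200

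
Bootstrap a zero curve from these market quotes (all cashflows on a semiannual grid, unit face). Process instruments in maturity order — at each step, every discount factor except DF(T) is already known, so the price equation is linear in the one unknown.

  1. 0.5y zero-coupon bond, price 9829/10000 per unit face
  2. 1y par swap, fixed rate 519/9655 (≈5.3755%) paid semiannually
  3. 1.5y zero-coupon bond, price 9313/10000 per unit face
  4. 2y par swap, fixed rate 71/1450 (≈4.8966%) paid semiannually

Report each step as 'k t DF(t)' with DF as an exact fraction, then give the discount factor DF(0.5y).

1 1/2 9829/10000
2 1 9481/10000
3 3/2 9313/10000
4 2 9077/10000
DF(0.5y) = 9829/10000 ≈ 0.982900

step 1 [0.5y] zero: DF = P = 9829/10000 ≈ 0.982900
step 2 [1y] swap r/2=519/19310: DF=(1 − 519/19310·(0.982900))/(1+519/19310) = 9481/10000 ≈ 0.948100
step 3 [1.5y] zero: DF = P = 9313/10000 ≈ 0.931300
step 4 [2y] swap r/2=71/2900: DF=(1 − 71/2900·(0.982900+0.948100+0.931300))/(1+71/2900) = 9077/10000 ≈ 0.907700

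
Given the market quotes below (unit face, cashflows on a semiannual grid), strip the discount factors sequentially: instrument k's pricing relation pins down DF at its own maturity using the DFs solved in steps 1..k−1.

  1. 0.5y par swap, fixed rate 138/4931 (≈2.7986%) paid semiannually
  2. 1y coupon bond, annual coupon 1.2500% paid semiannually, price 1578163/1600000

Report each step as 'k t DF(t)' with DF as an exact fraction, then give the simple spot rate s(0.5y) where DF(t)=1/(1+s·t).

1 1/2 4931/5000
2 1 9741/10000
s(0.5y) = (1/(4931/5000) − 1)/(1/2) = 138/4931 ≈ 2.7986%

step 1 [0.5y] swap r/2=69/4931: DF=(1 − 69/4931·(0))/(1+69/4931) = 4931/5000 ≈ 0.986200
step 2 [1y] bond c/2=1/160: DF=(1578163/1600000 − 1/160·(0.986200))/(1+1/160) = 9741/10000 ≈ 0.974100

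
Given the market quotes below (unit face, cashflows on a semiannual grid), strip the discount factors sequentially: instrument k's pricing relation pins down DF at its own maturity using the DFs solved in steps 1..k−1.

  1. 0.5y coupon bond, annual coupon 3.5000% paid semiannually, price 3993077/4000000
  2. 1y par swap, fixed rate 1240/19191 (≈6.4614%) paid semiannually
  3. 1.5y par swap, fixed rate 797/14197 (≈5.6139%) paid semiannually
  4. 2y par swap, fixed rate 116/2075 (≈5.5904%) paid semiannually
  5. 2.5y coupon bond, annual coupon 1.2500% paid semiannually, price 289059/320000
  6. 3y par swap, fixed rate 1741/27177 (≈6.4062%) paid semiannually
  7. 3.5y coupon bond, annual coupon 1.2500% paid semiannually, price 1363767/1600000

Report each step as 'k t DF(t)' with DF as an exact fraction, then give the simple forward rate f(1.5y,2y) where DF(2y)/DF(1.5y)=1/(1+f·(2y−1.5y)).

1 1/2 9811/10000
2 1 469/500
3 3/2 9203/10000
4 2 2239/2500
5 5/2 1749/2000
6 3 8259/10000
7 7/2 8133/10000
f(1.5y,2y) = ((9203/10000)/(2239/2500) − 1)/(1/2) = 247/4478 ≈ 5.5159%

step 1 [0.5y] bond c/2=7/400: DF=(3993077/4000000 − 7/400·(0))/(1+7/400) = 9811/10000 ≈ 0.981100
step 2 [1y] swap r/2=620/19191: DF=(1 − 620/19191·(0.981100))/(1+620/19191) = 469/500 ≈ 0.938000
step 3 [1.5y] swap r/2=797/28394: DF=(1 − 797/28394·(0.981100+0.938000))/(1+797/28394) = 9203/10000 ≈ 0.920300
step 4 [2y] swap r/2=58/2075: DF=(1 − 58/2075·(0.981100+0.938000+0.920300))/(1+58/2075) = 2239/2500 ≈ 0.895600
step 5 [2.5y] bond c/2=1/160: DF=(289059/320000 − 1/160·(0.981100+0.938000+0.920300+0.895600))/(1+1/160) = 1749/2000 ≈ 0.874500
step 6 [3y] swap r/2=1741/54354: DF=(1 − 1741/54354·(0.981100+0.938000+0.920300+0.895600+0.874500))/(1+1741/54354) = 8259/10000 ≈ 0.825900
step 7 [3.5y] bond c/2=1/160: DF=(1363767/1600000 − 1/160·(0.981100+0.938000+0.920300+0.895600+0.874500+0.825900))/(1+1/160) = 8133/10000 ≈ 0.813300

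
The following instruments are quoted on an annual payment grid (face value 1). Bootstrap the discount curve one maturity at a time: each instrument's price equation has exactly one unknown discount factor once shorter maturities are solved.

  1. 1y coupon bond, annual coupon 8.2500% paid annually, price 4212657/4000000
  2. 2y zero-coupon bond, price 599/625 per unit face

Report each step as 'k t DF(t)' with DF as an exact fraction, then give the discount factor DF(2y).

step 1 [1y] bond c/1=33/400: DF=(4212657/4000000 − 33/400·(0))/(1+33/400) = 9729/10000 ≈ 0.972900
step 2 [2y] zero: DF = P = 599/625 ≈ 0.958400

1 1 9729/10000
2 2 599/625
DF(2y) = 599/625 ≈ 0.958400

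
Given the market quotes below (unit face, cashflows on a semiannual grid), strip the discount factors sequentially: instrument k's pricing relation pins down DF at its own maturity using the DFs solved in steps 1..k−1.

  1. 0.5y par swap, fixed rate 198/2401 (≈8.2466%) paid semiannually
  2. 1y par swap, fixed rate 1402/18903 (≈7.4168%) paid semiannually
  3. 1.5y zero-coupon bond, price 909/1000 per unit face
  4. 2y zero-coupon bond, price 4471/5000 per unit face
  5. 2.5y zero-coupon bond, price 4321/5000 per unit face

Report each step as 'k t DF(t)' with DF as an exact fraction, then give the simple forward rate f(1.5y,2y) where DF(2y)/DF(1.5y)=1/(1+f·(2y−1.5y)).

1 1/2 2401/2500
2 1 9299/10000
3 3/2 909/1000
4 2 4471/5000
5 5/2 4321/5000
f(1.5y,2y) = ((909/1000)/(4471/5000) − 1)/(1/2) = 148/4471 ≈ 3.3102%

step 1 [0.5y] swap r/2=99/2401: DF=(1 − 99/2401·(0))/(1+99/2401) = 2401/2500 ≈ 0.960400
step 2 [1y] swap r/2=701/18903: DF=(1 − 701/18903·(0.960400))/(1+701/18903) = 9299/10000 ≈ 0.929900
step 3 [1.5y] zero: DF = P = 909/1000 ≈ 0.909000
step 4 [2y] zero: DF = P = 4471/5000 ≈ 0.894200
step 5 [2.5y] zero: DF = P = 4321/5000 ≈ 0.864200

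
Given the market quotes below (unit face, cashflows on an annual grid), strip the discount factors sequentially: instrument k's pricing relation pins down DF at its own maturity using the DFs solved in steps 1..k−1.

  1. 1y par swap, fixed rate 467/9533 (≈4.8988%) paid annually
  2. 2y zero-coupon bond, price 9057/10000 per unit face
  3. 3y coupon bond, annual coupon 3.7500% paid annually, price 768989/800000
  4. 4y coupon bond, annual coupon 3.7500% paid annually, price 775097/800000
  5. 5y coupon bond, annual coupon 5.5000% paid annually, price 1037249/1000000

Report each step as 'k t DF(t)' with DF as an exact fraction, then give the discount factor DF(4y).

1 1 9533/10000
2 2 9057/10000
3 3 8593/10000
4 4 2089/2500
5 5 7979/10000
DF(4y) = 2089/2500 ≈ 0.835600

step 1 [1y] swap r/1=467/9533: DF=(1 − 467/9533·(0))/(1+467/9533) = 9533/10000 ≈ 0.953300
step 2 [2y] zero: DF = P = 9057/10000 ≈ 0.905700
step 3 [3y] bond c/1=3/80: DF=(768989/800000 − 3/80·(0.953300+0.905700))/(1+3/80) = 8593/10000 ≈ 0.859300
step 4 [4y] bond c/1=3/80: DF=(775097/800000 − 3/80·(0.953300+0.905700+0.859300))/(1+3/80) = 2089/2500 ≈ 0.835600
step 5 [5y] bond c/1=11/200: DF=(1037249/1000000 − 11/200·(0.953300+0.905700+0.859300+0.835600))/(1+11/200) = 7979/10000 ≈ 0.797900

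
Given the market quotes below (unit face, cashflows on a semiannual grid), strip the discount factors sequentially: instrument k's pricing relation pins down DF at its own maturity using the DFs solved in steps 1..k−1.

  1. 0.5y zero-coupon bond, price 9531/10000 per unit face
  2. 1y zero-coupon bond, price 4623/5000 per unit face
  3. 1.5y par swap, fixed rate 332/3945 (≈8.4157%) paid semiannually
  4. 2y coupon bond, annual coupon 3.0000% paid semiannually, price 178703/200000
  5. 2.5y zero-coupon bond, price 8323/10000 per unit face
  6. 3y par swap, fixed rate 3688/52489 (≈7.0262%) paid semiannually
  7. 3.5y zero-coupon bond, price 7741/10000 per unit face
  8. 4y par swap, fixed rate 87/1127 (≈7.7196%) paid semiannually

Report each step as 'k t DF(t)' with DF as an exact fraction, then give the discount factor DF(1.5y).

1 1/2 9531/10000
2 1 4623/5000
3 3/2 4419/5000
4 2 1679/2000
5 5/2 8323/10000
6 3 2039/2500
7 7/2 7741/10000
8 4 739/1000
DF(1.5y) = 4419/5000 ≈ 0.883800

step 1 [0.5y] zero: DF = P = 9531/10000 ≈ 0.953100
step 2 [1y] zero: DF = P = 4623/5000 ≈ 0.924600
step 3 [1.5y] swap r/2=166/3945: DF=(1 − 166/3945·(0.953100+0.924600))/(1+166/3945) = 4419/5000 ≈ 0.883800
step 4 [2y] bond c/2=3/200: DF=(178703/200000 − 3/200·(0.953100+0.924600+0.883800))/(1+3/200) = 1679/2000 ≈ 0.839500
step 5 [2.5y] zero: DF = P = 8323/10000 ≈ 0.832300
step 6 [3y] swap r/2=1844/52489: DF=(1 − 1844/52489·(0.953100+0.924600+0.883800+0.839500+0.832300))/(1+1844/52489) = 2039/2500 ≈ 0.815600
step 7 [3.5y] zero: DF = P = 7741/10000 ≈ 0.774100
step 8 [4y] swap r/2=87/2254: DF=(1 − 87/2254·(0.953100+0.924600+0.883800+0.839500+0.832300+0.815600+0.774100))/(1+87/2254) = 739/1000 ≈ 0.739000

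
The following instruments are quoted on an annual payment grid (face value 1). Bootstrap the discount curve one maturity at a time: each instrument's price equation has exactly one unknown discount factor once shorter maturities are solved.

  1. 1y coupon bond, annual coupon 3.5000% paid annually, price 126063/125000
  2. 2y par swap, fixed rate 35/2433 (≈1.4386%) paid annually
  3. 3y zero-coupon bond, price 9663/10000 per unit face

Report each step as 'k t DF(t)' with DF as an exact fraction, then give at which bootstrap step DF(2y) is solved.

1 1 609/625
2 2 243/250
3 3 9663/10000
DF(2y) is solved at step 2

step 1 [1y] bond c/1=7/200: DF=(126063/125000 − 7/200·(0))/(1+7/200) = 609/625 ≈ 0.974400
step 2 [2y] swap r/1=35/2433: DF=(1 − 35/2433·(0.974400))/(1+35/2433) = 243/250 ≈ 0.972000
step 3 [3y] zero: DF = P = 9663/10000 ≈ 0.966300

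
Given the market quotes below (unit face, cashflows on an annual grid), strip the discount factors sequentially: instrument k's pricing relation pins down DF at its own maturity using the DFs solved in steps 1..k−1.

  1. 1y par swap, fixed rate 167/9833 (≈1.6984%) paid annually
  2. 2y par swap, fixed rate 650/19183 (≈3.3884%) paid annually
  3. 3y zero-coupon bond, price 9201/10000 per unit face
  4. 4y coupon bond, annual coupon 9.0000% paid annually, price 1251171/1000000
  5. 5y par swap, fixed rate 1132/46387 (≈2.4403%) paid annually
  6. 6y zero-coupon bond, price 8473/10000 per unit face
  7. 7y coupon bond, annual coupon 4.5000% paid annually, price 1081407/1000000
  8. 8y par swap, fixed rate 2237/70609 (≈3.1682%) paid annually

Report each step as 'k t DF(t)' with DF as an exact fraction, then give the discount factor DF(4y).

1 1 9833/10000
2 2 187/200
3 3 9201/10000
4 4 1827/2000
5 5 2217/2500
6 6 8473/10000
7 7 3993/5000
8 8 7763/10000
DF(4y) = 1827/2000 ≈ 0.913500

step 1 [1y] swap r/1=167/9833: DF=(1 − 167/9833·(0))/(1+167/9833) = 9833/10000 ≈ 0.983300
step 2 [2y] swap r/1=650/19183: DF=(1 − 650/19183·(0.983300))/(1+650/19183) = 187/200 ≈ 0.935000
step 3 [3y] zero: DF = P = 9201/10000 ≈ 0.920100
step 4 [4y] bond c/1=9/100: DF=(1251171/1000000 − 9/100·(0.983300+0.935000+0.920100))/(1+9/100) = 1827/2000 ≈ 0.913500
step 5 [5y] swap r/1=1132/46387: DF=(1 − 1132/46387·(0.983300+0.935000+0.920100+0.913500))/(1+1132/46387) = 2217/2500 ≈ 0.886800
step 6 [6y] zero: DF = P = 8473/10000 ≈ 0.847300
step 7 [7y] bond c/1=9/200: DF=(1081407/1000000 − 9/200·(0.983300+0.935000+0.920100+0.913500+0.886800+0.847300))/(1+9/200) = 3993/5000 ≈ 0.798600
step 8 [8y] swap r/1=2237/70609: DF=(1 − 2237/70609·(0.983300+0.935000+0.920100+0.913500+0.886800+0.847300+0.798600))/(1+2237/70609) = 7763/10000 ≈ 0.776300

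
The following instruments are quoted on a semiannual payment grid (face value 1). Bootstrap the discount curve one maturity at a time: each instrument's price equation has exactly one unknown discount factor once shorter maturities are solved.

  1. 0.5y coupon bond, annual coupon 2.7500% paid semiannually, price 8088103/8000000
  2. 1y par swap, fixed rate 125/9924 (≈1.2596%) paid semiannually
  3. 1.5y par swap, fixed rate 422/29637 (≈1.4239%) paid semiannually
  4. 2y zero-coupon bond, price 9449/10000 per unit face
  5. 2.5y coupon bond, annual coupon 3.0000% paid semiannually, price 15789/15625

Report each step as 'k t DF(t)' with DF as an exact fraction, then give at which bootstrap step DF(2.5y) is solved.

1 1/2 9973/10000
2 1 79/80
3 3/2 9789/10000
4 2 9449/10000
5 5/2 4689/5000
DF(2.5y) is solved at step 5

step 1 [0.5y] bond c/2=11/800: DF=(8088103/8000000 − 11/800·(0))/(1+11/800) = 9973/10000 ≈ 0.997300
step 2 [1y] swap r/2=125/19848: DF=(1 − 125/19848·(0.997300))/(1+125/19848) = 79/80 ≈ 0.987500
step 3 [1.5y] swap r/2=211/29637: DF=(1 − 211/29637·(0.997300+0.987500))/(1+211/29637) = 9789/10000 ≈ 0.978900
step 4 [2y] zero: DF = P = 9449/10000 ≈ 0.944900
step 5 [2.5y] bond c/2=3/200: DF=(15789/15625 − 3/200·(0.997300+0.987500+0.978900+0.944900))/(1+3/200) = 4689/5000 ≈ 0.937800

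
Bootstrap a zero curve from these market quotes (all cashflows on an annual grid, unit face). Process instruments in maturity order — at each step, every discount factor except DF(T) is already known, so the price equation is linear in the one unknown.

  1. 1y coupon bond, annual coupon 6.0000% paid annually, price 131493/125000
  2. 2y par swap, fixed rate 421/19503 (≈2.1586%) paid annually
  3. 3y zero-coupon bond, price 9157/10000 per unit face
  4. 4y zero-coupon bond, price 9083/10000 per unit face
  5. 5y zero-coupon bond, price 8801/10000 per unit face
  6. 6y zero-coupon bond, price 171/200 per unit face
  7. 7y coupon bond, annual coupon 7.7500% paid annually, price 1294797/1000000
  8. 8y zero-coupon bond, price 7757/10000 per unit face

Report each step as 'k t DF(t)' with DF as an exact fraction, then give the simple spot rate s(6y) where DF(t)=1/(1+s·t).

step 1 [1y] bond c/1=3/50: DF=(131493/125000 − 3/50·(0))/(1+3/50) = 2481/2500 ≈ 0.992400
step 2 [2y] swap r/1=421/19503: DF=(1 − 421/19503·(0.992400))/(1+421/19503) = 9579/10000 ≈ 0.957900
step 3 [3y] zero: DF = P = 9157/10000 ≈ 0.915700
step 4 [4y] zero: DF = P = 9083/10000 ≈ 0.908300
step 5 [5y] zero: DF = P = 8801/10000 ≈ 0.880100
step 6 [6y] zero: DF = P = 171/200 ≈ 0.855000
step 7 [7y] bond c/1=31/400: DF=(1294797/1000000 − 31/400·(0.992400+0.957900+0.915700+0.908300+0.880100+0.855000))/(1+31/400) = 4027/5000 ≈ 0.805400
step 8 [8y] zero: DF = P = 7757/10000 ≈ 0.775700

1 1 2481/2500
2 2 9579/10000
3 3 9157/10000
4 4 9083/10000
5 5 8801/10000
6 6 171/200
7 7 4027/5000
8 8 7757/10000
s(6y) = (1/(171/200) − 1)/(6) = 29/1026 ≈ 2.8265%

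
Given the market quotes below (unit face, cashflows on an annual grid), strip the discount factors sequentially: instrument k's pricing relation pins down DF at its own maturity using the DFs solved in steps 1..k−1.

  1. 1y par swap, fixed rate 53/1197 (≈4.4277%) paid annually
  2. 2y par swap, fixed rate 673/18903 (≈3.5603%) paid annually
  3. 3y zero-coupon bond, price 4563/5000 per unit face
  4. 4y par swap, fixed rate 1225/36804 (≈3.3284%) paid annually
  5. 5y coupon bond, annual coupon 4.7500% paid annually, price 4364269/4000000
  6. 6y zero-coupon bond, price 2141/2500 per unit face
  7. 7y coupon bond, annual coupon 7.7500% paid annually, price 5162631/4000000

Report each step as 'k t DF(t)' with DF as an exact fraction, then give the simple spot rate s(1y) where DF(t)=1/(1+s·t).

step 1 [1y] swap r/1=53/1197: DF=(1 − 53/1197·(0))/(1+53/1197) = 1197/1250 ≈ 0.957600
step 2 [2y] swap r/1=673/18903: DF=(1 − 673/18903·(0.957600))/(1+673/18903) = 9327/10000 ≈ 0.932700
step 3 [3y] zero: DF = P = 4563/5000 ≈ 0.912600
step 4 [4y] swap r/1=1225/36804: DF=(1 − 1225/36804·(0.957600+0.932700+0.912600))/(1+1225/36804) = 351/400 ≈ 0.877500
step 5 [5y] bond c/1=19/400: DF=(4364269/4000000 − 19/400·(0.957600+0.932700+0.912600+0.877500))/(1+19/400) = 8747/10000 ≈ 0.874700
step 6 [6y] zero: DF = P = 2141/2500 ≈ 0.856400
step 7 [7y] bond c/1=31/400: DF=(5162631/4000000 − 31/400·(0.957600+0.932700+0.912600+0.877500+0.874700+0.856400))/(1+31/400) = 4043/5000 ≈ 0.808600

1 1 1197/1250
2 2 9327/10000
3 3 4563/5000
4 4 351/400
5 5 8747/10000
6 6 2141/2500
7 7 4043/5000
s(1y) = (1/(1197/1250) − 1)/(1) = 53/1197 ≈ 4.4277%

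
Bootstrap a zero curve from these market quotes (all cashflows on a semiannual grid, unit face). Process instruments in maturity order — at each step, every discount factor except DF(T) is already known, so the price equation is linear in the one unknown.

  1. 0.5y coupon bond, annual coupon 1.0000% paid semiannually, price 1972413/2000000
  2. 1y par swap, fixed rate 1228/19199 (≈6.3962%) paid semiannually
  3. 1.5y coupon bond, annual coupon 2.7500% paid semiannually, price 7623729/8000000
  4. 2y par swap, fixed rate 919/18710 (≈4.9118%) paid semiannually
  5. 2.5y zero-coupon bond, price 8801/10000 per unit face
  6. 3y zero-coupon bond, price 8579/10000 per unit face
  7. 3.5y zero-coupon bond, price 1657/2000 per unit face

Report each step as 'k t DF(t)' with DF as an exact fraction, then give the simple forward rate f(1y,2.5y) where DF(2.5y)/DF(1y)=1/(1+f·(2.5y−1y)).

step 1 [0.5y] bond c/2=1/200: DF=(1972413/2000000 − 1/200·(0))/(1+1/200) = 9813/10000 ≈ 0.981300
step 2 [1y] swap r/2=614/19199: DF=(1 − 614/19199·(0.981300))/(1+614/19199) = 4693/5000 ≈ 0.938600
step 3 [1.5y] bond c/2=11/800: DF=(7623729/8000000 − 11/800·(0.981300+0.938600))/(1+11/800) = 457/500 ≈ 0.914000
step 4 [2y] swap r/2=919/37420: DF=(1 − 919/37420·(0.981300+0.938600+0.914000))/(1+919/37420) = 9081/10000 ≈ 0.908100
step 5 [2.5y] zero: DF = P = 8801/10000 ≈ 0.880100
step 6 [3y] zero: DF = P = 8579/10000 ≈ 0.857900
step 7 [3.5y] zero: DF = P = 1657/2000 ≈ 0.828500

1 1/2 9813/10000
2 1 4693/5000
3 3/2 457/500
4 2 9081/10000
5 5/2 8801/10000
6 3 8579/10000
7 7/2 1657/2000
f(1y,2.5y) = ((4693/5000)/(8801/10000) − 1)/(3/2) = 30/677 ≈ 4.4313%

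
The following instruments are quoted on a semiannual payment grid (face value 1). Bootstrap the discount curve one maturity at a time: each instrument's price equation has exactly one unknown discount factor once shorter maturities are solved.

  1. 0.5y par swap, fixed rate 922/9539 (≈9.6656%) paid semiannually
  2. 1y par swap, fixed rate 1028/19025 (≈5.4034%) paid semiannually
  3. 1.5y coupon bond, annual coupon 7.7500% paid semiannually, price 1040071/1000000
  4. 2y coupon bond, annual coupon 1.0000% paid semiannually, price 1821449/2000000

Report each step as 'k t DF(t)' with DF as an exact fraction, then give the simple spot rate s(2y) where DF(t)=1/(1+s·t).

1 1/2 9539/10000
2 1 4743/5000
3 3/2 9303/10000
4 2 8921/10000
s(2y) = (1/(8921/10000) − 1)/(2) = 1079/17842 ≈ 6.0475%

step 1 [0.5y] swap r/2=461/9539: DF=(1 − 461/9539·(0))/(1+461/9539) = 9539/10000 ≈ 0.953900
step 2 [1y] swap r/2=514/19025: DF=(1 − 514/19025·(0.953900))/(1+514/19025) = 4743/5000 ≈ 0.948600
step 3 [1.5y] bond c/2=31/800: DF=(1040071/1000000 − 31/800·(0.953900+0.948600))/(1+31/800) = 9303/10000 ≈ 0.930300
step 4 [2y] bond c/2=1/200: DF=(1821449/2000000 − 1/200·(0.953900+0.948600+0.930300))/(1+1/200) = 8921/10000 ≈ 0.892100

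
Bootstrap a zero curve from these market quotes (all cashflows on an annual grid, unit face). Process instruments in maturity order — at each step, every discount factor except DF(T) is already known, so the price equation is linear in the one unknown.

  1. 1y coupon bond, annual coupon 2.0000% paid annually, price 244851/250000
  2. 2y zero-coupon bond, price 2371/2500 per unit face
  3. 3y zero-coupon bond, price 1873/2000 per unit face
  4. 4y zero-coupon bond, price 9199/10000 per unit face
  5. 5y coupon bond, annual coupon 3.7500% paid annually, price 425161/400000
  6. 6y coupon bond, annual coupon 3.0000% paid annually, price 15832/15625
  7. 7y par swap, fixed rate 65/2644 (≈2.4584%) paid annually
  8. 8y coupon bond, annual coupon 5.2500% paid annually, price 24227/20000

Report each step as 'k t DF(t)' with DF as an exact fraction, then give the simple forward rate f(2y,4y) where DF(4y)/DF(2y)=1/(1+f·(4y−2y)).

step 1 [1y] bond c/1=1/50: DF=(244851/250000 − 1/50·(0))/(1+1/50) = 4801/5000 ≈ 0.960200
step 2 [2y] zero: DF = P = 2371/2500 ≈ 0.948400
step 3 [3y] zero: DF = P = 1873/2000 ≈ 0.936500
step 4 [4y] zero: DF = P = 9199/10000 ≈ 0.919900
step 5 [5y] bond c/1=3/80: DF=(425161/400000 − 3/80·(0.960200+0.948400+0.936500+0.919900))/(1+3/80) = 2221/2500 ≈ 0.888400
step 6 [6y] bond c/1=3/100: DF=(15832/15625 − 3/100·(0.960200+0.948400+0.936500+0.919900+0.888400))/(1+3/100) = 4241/5000 ≈ 0.848200
step 7 [7y] swap r/1=65/2644: DF=(1 − 65/2644·(0.960200+0.948400+0.936500+0.919900+0.888400+0.848200))/(1+65/2644) = 211/250 ≈ 0.844000
step 8 [8y] bond c/1=21/400: DF=(24227/20000 − 21/400·(0.960200+0.948400+0.936500+0.919900+0.888400+0.848200+0.844000))/(1+21/400) = 1043/1250 ≈ 0.834400

1 1 4801/5000
2 2 2371/2500
3 3 1873/2000
4 4 9199/10000
5 5 2221/2500
6 6 4241/5000
7 7 211/250
8 8 1043/1250
f(2y,4y) = ((2371/2500)/(9199/10000) − 1)/(2) = 285/18398 ≈ 1.5491%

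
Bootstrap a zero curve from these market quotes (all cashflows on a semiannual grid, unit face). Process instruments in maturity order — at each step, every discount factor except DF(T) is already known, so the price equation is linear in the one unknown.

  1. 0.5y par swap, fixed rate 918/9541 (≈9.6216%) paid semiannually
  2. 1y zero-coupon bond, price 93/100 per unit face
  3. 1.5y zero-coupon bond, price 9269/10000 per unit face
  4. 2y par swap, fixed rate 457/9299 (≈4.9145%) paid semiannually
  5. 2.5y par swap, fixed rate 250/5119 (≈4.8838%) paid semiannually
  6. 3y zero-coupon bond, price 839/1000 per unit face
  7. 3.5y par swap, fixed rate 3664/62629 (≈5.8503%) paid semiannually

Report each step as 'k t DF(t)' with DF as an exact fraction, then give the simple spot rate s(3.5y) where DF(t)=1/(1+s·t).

1 1/2 9541/10000
2 1 93/100
3 3/2 9269/10000
4 2 4543/5000
5 5/2 71/80
6 3 839/1000
7 7/2 1021/1250
s(3.5y) = (1/(1021/1250) − 1)/(7/2) = 458/7147 ≈ 6.4083%

step 1 [0.5y] swap r/2=459/9541: DF=(1 − 459/9541·(0))/(1+459/9541) = 9541/10000 ≈ 0.954100
step 2 [1y] zero: DF = P = 93/100 ≈ 0.930000
step 3 [1.5y] zero: DF = P = 9269/10000 ≈ 0.926900
step 4 [2y] swap r/2=457/18598: DF=(1 − 457/18598·(0.954100+0.930000+0.926900))/(1+457/18598) = 4543/5000 ≈ 0.908600
step 5 [2.5y] swap r/2=125/5119: DF=(1 − 125/5119·(0.954100+0.930000+0.926900+0.908600))/(1+125/5119) = 71/80 ≈ 0.887500
step 6 [3y] zero: DF = P = 839/1000 ≈ 0.839000
step 7 [3.5y] swap r/2=1832/62629: DF=(1 − 1832/62629·(0.954100+0.930000+0.926900+0.908600+0.887500+0.839000))/(1+1832/62629) = 1021/1250 ≈ 0.816800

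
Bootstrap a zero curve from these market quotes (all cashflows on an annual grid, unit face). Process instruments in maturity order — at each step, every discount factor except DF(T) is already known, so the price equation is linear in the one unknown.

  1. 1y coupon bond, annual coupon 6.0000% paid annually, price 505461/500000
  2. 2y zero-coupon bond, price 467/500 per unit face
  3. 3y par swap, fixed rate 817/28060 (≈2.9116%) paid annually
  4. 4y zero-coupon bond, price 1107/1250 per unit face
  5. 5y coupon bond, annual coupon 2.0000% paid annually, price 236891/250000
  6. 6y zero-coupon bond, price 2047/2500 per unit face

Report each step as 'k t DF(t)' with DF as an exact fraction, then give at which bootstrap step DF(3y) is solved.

step 1 [1y] bond c/1=3/50: DF=(505461/500000 − 3/50·(0))/(1+3/50) = 9537/10000 ≈ 0.953700
step 2 [2y] zero: DF = P = 467/500 ≈ 0.934000
step 3 [3y] swap r/1=817/28060: DF=(1 − 817/28060·(0.953700+0.934000))/(1+817/28060) = 9183/10000 ≈ 0.918300
step 4 [4y] zero: DF = P = 1107/1250 ≈ 0.885600
step 5 [5y] bond c/1=1/50: DF=(236891/250000 − 1/50·(0.953700+0.934000+0.918300+0.885600))/(1+1/50) = 4283/5000 ≈ 0.856600
step 6 [6y] zero: DF = P = 2047/2500 ≈ 0.818800

1 1 9537/10000
2 2 467/500
3 3 9183/10000
4 4 1107/1250
5 5 4283/5000
6 6 2047/2500
DF(3y) is solved at step 3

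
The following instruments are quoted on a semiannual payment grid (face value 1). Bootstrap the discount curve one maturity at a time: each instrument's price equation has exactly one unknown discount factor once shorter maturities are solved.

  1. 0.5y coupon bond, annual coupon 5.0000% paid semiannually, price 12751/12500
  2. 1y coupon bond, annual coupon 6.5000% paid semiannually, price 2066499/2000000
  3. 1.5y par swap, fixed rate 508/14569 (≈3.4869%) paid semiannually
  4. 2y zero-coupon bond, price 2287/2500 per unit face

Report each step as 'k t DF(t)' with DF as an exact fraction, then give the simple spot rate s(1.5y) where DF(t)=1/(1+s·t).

step 1 [0.5y] bond c/2=1/40: DF=(12751/12500 − 1/40·(0))/(1+1/40) = 622/625 ≈ 0.995200
step 2 [1y] bond c/2=13/400: DF=(2066499/2000000 − 13/400·(0.995200))/(1+13/400) = 4847/5000 ≈ 0.969400
step 3 [1.5y] swap r/2=254/14569: DF=(1 − 254/14569·(0.995200+0.969400))/(1+254/14569) = 2373/2500 ≈ 0.949200
step 4 [2y] zero: DF = P = 2287/2500 ≈ 0.914800

1 1/2 622/625
2 1 4847/5000
3 3/2 2373/2500
4 2 2287/2500
s(1.5y) = (1/(2373/2500) − 1)/(3/2) = 254/7119 ≈ 3.5679%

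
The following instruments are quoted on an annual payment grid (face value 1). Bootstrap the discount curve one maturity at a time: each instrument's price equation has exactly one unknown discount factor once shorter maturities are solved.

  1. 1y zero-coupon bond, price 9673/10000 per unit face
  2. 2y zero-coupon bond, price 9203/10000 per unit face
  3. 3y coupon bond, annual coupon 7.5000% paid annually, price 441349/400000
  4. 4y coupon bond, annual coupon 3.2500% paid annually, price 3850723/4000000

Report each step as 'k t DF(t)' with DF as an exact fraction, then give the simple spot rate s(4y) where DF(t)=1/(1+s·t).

1 1 9673/10000
2 2 9203/10000
3 3 8947/10000
4 4 528/625
s(4y) = (1/(528/625) − 1)/(4) = 97/2112 ≈ 4.5928%

step 1 [1y] zero: DF = P = 9673/10000 ≈ 0.967300
step 2 [2y] zero: DF = P = 9203/10000 ≈ 0.920300
step 3 [3y] bond c/1=3/40: DF=(441349/400000 − 3/40·(0.967300+0.920300))/(1+3/40) = 8947/10000 ≈ 0.894700
step 4 [4y] bond c/1=13/400: DF=(3850723/4000000 − 13/400·(0.967300+0.920300+0.894700))/(1+13/400) = 528/625 ≈ 0.844800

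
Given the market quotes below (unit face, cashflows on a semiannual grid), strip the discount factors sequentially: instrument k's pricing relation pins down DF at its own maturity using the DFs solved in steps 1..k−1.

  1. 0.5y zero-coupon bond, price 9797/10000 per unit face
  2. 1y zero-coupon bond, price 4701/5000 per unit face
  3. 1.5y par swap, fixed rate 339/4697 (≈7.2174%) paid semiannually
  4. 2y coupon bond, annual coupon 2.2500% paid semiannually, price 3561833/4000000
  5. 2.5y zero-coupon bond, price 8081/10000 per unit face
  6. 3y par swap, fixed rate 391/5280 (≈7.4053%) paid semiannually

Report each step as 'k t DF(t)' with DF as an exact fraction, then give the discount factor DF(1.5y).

1 1/2 9797/10000
2 1 4701/5000
3 3/2 8983/10000
4 2 2123/2500
5 5/2 8081/10000
6 3 1609/2000
DF(1.5y) = 8983/10000 ≈ 0.898300

step 1 [0.5y] zero: DF = P = 9797/10000 ≈ 0.979700
step 2 [1y] zero: DF = P = 4701/5000 ≈ 0.940200
step 3 [1.5y] swap r/2=339/9394: DF=(1 − 339/9394·(0.979700+0.940200))/(1+339/9394) = 8983/10000 ≈ 0.898300
step 4 [2y] bond c/2=9/800: DF=(3561833/4000000 − 9/800·(0.979700+0.940200+0.898300))/(1+9/800) = 2123/2500 ≈ 0.849200
step 5 [2.5y] zero: DF = P = 8081/10000 ≈ 0.808100
step 6 [3y] swap r/2=391/10560: DF=(1 − 391/10560·(0.979700+0.940200+0.898300+0.849200+0.808100))/(1+391/10560) = 1609/2000 ≈ 0.804500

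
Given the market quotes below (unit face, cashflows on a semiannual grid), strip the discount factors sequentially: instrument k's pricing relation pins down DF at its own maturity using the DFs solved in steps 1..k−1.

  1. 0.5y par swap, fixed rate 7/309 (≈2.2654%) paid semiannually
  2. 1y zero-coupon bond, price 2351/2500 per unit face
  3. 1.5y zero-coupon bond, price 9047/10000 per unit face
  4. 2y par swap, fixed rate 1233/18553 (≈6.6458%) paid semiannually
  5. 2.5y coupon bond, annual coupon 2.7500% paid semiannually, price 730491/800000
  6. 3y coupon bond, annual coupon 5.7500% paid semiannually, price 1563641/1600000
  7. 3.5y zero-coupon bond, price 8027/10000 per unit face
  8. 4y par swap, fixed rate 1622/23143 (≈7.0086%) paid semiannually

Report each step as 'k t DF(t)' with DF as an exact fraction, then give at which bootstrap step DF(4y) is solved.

step 1 [0.5y] swap r/2=7/618: DF=(1 − 7/618·(0))/(1+7/618) = 618/625 ≈ 0.988800
step 2 [1y] zero: DF = P = 2351/2500 ≈ 0.940400
step 3 [1.5y] zero: DF = P = 9047/10000 ≈ 0.904700
step 4 [2y] swap r/2=1233/37106: DF=(1 − 1233/37106·(0.988800+0.940400+0.904700))/(1+1233/37106) = 8767/10000 ≈ 0.876700
step 5 [2.5y] bond c/2=11/800: DF=(730491/800000 − 11/800·(0.988800+0.940400+0.904700+0.876700))/(1+11/800) = 1063/1250 ≈ 0.850400
step 6 [3y] bond c/2=23/800: DF=(1563641/1600000 − 23/800·(0.988800+0.940400+0.904700+0.876700+0.850400))/(1+23/800) = 329/400 ≈ 0.822500
step 7 [3.5y] zero: DF = P = 8027/10000 ≈ 0.802700
step 8 [4y] swap r/2=811/23143: DF=(1 − 811/23143·(0.988800+0.940400+0.904700+0.876700+0.850400+0.822500+0.802700))/(1+811/23143) = 7567/10000 ≈ 0.756700

1 1/2 618/625
2 1 2351/2500
3 3/2 9047/10000
4 2 8767/10000
5 5/2 1063/1250
6 3 329/400
7 7/2 8027/10000
8 4 7567/10000
DF(4y) is solved at step 8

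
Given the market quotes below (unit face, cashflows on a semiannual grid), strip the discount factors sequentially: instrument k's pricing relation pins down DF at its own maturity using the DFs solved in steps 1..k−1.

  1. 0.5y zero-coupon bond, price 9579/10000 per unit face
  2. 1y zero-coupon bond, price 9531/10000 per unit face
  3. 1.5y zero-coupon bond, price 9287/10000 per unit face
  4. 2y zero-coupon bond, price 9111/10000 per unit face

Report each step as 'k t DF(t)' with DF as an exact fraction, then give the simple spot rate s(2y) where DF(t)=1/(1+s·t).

step 1 [0.5y] zero: DF = P = 9579/10000 ≈ 0.957900
step 2 [1y] zero: DF = P = 9531/10000 ≈ 0.953100
step 3 [1.5y] zero: DF = P = 9287/10000 ≈ 0.928700
step 4 [2y] zero: DF = P = 9111/10000 ≈ 0.911100

1 1/2 9579/10000
2 1 9531/10000
3 3/2 9287/10000
4 2 9111/10000
s(2y) = (1/(9111/10000) − 1)/(2) = 889/18222 ≈ 4.8787%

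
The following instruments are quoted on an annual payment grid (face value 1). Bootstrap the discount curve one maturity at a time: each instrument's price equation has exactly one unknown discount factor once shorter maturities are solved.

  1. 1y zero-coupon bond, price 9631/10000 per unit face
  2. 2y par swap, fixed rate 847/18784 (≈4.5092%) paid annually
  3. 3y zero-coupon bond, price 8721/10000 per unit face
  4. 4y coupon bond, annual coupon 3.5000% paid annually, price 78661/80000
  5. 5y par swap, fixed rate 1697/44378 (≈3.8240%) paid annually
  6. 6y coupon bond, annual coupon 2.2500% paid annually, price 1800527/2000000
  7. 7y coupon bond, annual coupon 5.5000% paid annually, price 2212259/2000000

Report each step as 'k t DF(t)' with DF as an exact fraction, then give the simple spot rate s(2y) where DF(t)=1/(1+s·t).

step 1 [1y] zero: DF = P = 9631/10000 ≈ 0.963100
step 2 [2y] swap r/1=847/18784: DF=(1 − 847/18784·(0.963100))/(1+847/18784) = 9153/10000 ≈ 0.915300
step 3 [3y] zero: DF = P = 8721/10000 ≈ 0.872100
step 4 [4y] bond c/1=7/200: DF=(78661/80000 − 7/200·(0.963100+0.915300+0.872100))/(1+7/200) = 857/1000 ≈ 0.857000
step 5 [5y] swap r/1=1697/44378: DF=(1 − 1697/44378·(0.963100+0.915300+0.872100+0.857000))/(1+1697/44378) = 8303/10000 ≈ 0.830300
step 6 [6y] bond c/1=9/400: DF=(1800527/2000000 − 9/400·(0.963100+0.915300+0.872100+0.857000+0.830300))/(1+9/400) = 1957/2500 ≈ 0.782800
step 7 [7y] bond c/1=11/200: DF=(2212259/2000000 − 11/200·(0.963100+0.915300+0.872100+0.857000+0.830300+0.782800))/(1+11/200) = 7763/10000 ≈ 0.776300

1 1 9631/10000
2 2 9153/10000
3 3 8721/10000
4 4 857/1000
5 5 8303/10000
6 6 1957/2500
7 7 7763/10000
s(2y) = (1/(9153/10000) − 1)/(2) = 847/18306 ≈ 4.6269%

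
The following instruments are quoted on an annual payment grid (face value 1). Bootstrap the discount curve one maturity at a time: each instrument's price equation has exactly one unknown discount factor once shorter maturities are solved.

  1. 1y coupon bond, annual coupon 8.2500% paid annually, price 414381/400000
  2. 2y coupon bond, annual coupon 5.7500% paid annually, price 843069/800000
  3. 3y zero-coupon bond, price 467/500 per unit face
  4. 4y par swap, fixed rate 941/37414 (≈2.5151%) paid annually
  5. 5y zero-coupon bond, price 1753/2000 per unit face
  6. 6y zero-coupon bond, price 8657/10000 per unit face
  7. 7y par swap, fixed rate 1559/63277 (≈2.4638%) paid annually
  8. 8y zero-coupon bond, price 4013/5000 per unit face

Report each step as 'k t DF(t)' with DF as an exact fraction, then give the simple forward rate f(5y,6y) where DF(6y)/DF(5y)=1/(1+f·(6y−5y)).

step 1 [1y] bond c/1=33/400: DF=(414381/400000 − 33/400·(0))/(1+33/400) = 957/1000 ≈ 0.957000
step 2 [2y] bond c/1=23/400: DF=(843069/800000 − 23/400·(0.957000))/(1+23/400) = 1889/2000 ≈ 0.944500
step 3 [3y] zero: DF = P = 467/500 ≈ 0.934000
step 4 [4y] swap r/1=941/37414: DF=(1 − 941/37414·(0.957000+0.944500+0.934000))/(1+941/37414) = 9059/10000 ≈ 0.905900
step 5 [5y] zero: DF = P = 1753/2000 ≈ 0.876500
step 6 [6y] zero: DF = P = 8657/10000 ≈ 0.865700
step 7 [7y] swap r/1=1559/63277: DF=(1 − 1559/63277·(0.957000+0.944500+0.934000+0.905900+0.876500+0.865700))/(1+1559/63277) = 8441/10000 ≈ 0.844100
step 8 [8y] zero: DF = P = 4013/5000 ≈ 0.802600

1 1 957/1000
2 2 1889/2000
3 3 467/500
4 4 9059/10000
5 5 1753/2000
6 6 8657/10000
7 7 8441/10000
8 8 4013/5000
f(5y,6y) = ((1753/2000)/(8657/10000) − 1)/(1) = 108/8657 ≈ 1.2475%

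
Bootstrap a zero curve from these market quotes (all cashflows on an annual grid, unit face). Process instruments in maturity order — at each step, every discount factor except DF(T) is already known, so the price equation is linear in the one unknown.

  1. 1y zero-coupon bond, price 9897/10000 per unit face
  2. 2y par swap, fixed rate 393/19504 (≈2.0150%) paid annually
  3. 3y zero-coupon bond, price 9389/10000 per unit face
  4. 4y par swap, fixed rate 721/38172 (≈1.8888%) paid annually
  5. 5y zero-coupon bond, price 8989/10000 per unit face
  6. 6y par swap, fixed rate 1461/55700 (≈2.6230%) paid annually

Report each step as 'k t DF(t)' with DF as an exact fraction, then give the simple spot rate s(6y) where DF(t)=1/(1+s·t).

step 1 [1y] zero: DF = P = 9897/10000 ≈ 0.989700
step 2 [2y] swap r/1=393/19504: DF=(1 − 393/19504·(0.989700))/(1+393/19504) = 9607/10000 ≈ 0.960700
step 3 [3y] zero: DF = P = 9389/10000 ≈ 0.938900
step 4 [4y] swap r/1=721/38172: DF=(1 − 721/38172·(0.989700+0.960700+0.938900))/(1+721/38172) = 9279/10000 ≈ 0.927900
step 5 [5y] zero: DF = P = 8989/10000 ≈ 0.898900
step 6 [6y] swap r/1=1461/55700: DF=(1 − 1461/55700·(0.989700+0.960700+0.938900+0.927900+0.898900))/(1+1461/55700) = 8539/10000 ≈ 0.853900

1 1 9897/10000
2 2 9607/10000
3 3 9389/10000
4 4 9279/10000
5 5 8989/10000
6 6 8539/10000
s(6y) = (1/(8539/10000) − 1)/(6) = 487/17078 ≈ 2.8516%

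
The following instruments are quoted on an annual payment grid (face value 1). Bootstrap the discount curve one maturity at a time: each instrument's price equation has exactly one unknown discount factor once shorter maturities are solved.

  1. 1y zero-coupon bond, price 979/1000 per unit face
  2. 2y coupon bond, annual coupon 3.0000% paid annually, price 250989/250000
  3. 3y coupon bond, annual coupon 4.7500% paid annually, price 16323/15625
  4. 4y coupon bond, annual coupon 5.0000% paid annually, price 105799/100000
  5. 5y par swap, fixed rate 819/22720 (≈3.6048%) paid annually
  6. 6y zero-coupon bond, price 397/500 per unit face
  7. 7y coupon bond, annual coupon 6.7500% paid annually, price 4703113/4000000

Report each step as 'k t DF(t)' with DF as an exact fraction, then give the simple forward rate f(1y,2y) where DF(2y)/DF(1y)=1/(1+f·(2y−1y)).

step 1 [1y] zero: DF = P = 979/1000 ≈ 0.979000
step 2 [2y] bond c/1=3/100: DF=(250989/250000 − 3/100·(0.979000))/(1+3/100) = 4731/5000 ≈ 0.946200
step 3 [3y] bond c/1=19/400: DF=(16323/15625 − 19/400·(0.979000+0.946200))/(1+19/400) = 91/100 ≈ 0.910000
step 4 [4y] bond c/1=1/20: DF=(105799/100000 − 1/20·(0.979000+0.946200+0.910000))/(1+1/20) = 4363/5000 ≈ 0.872600
step 5 [5y] swap r/1=819/22720: DF=(1 − 819/22720·(0.979000+0.946200+0.910000+0.872600))/(1+819/22720) = 4181/5000 ≈ 0.836200
step 6 [6y] zero: DF = P = 397/500 ≈ 0.794000
step 7 [7y] bond c/1=27/400: DF=(4703113/4000000 − 27/400·(0.979000+0.946200+0.910000+0.872600+0.836200+0.794000))/(1+27/400) = 7639/10000 ≈ 0.763900

1 1 979/1000
2 2 4731/5000
3 3 91/100
4 4 4363/5000
5 5 4181/5000
6 6 397/500
7 7 7639/10000
f(1y,2y) = ((979/1000)/(4731/5000) − 1)/(1) = 164/4731 ≈ 3.4665%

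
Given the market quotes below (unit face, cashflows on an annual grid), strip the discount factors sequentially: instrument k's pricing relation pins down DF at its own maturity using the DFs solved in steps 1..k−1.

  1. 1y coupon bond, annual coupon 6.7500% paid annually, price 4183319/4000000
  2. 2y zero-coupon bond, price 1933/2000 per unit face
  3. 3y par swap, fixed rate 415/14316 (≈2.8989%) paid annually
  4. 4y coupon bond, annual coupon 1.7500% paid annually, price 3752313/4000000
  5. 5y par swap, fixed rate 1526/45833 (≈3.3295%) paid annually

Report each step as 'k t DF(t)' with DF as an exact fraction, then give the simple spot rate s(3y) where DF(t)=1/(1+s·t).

step 1 [1y] bond c/1=27/400: DF=(4183319/4000000 − 27/400·(0))/(1+27/400) = 9797/10000 ≈ 0.979700
step 2 [2y] zero: DF = P = 1933/2000 ≈ 0.966500
step 3 [3y] swap r/1=415/14316: DF=(1 − 415/14316·(0.979700+0.966500))/(1+415/14316) = 917/1000 ≈ 0.917000
step 4 [4y] bond c/1=7/400: DF=(3752313/4000000 − 7/400·(0.979700+0.966500+0.917000))/(1+7/400) = 8727/10000 ≈ 0.872700
step 5 [5y] swap r/1=1526/45833: DF=(1 − 1526/45833·(0.979700+0.966500+0.917000+0.872700))/(1+1526/45833) = 4237/5000 ≈ 0.847400

1 1 9797/10000
2 2 1933/2000
3 3 917/1000
4 4 8727/10000
5 5 4237/5000
s(3y) = (1/(917/1000) − 1)/(3) = 83/2751 ≈ 3.0171%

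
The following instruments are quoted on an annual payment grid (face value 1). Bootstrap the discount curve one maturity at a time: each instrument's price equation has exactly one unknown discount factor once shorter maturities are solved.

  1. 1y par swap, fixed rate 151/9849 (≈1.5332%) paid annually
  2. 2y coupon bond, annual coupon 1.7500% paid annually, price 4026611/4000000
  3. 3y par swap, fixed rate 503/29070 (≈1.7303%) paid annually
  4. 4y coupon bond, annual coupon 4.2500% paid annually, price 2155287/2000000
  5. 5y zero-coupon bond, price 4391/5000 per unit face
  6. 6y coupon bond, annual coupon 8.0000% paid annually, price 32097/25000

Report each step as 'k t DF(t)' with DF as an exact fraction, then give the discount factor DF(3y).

1 1 9849/10000
2 2 2431/2500
3 3 9497/10000
4 4 572/625
5 5 4391/5000
6 6 4203/5000
DF(3y) = 9497/10000 ≈ 0.949700

step 1 [1y] swap r/1=151/9849: DF=(1 − 151/9849·(0))/(1+151/9849) = 9849/10000 ≈ 0.984900
step 2 [2y] bond c/1=7/400: DF=(4026611/4000000 − 7/400·(0.984900))/(1+7/400) = 2431/2500 ≈ 0.972400
step 3 [3y] swap r/1=503/29070: DF=(1 − 503/29070·(0.984900+0.972400))/(1+503/29070) = 9497/10000 ≈ 0.949700
step 4 [4y] bond c/1=17/400: DF=(2155287/2000000 − 17/400·(0.984900+0.972400+0.949700))/(1+17/400) = 572/625 ≈ 0.915200
step 5 [5y] zero: DF = P = 4391/5000 ≈ 0.878200
step 6 [6y] bond c/1=2/25: DF=(32097/25000 − 2/25·(0.984900+0.972400+0.949700+0.915200+0.878200))/(1+2/25) = 4203/5000 ≈ 0.840600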